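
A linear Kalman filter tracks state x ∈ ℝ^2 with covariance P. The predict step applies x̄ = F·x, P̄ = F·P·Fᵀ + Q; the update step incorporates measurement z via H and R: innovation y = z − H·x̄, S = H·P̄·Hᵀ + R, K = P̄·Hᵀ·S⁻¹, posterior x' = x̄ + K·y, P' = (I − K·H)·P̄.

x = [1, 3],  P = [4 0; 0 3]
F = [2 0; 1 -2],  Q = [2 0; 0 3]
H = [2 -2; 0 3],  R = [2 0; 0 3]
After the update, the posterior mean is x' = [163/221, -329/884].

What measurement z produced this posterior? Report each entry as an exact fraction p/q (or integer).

x̄ = F·x = [2, -5]
P̄ = F·P·Fᵀ + Q = [18 8; 8 19]
S = H·P̄·Hᵀ + R = [86 -66; -66 174]
K = P̄·Hᵀ·S⁻¹ = [211/442 141/442; -11/1768 575/1768]
x' − x̄ = [-279/221, 4091/884] = K·y
y = (KᵀK)⁻¹·Kᵀ·(x' − x̄) = [-12, 14]
z = y + H·x̄ = [-12, 14] + [14, -15] = [2, -1]

z = [2, -1]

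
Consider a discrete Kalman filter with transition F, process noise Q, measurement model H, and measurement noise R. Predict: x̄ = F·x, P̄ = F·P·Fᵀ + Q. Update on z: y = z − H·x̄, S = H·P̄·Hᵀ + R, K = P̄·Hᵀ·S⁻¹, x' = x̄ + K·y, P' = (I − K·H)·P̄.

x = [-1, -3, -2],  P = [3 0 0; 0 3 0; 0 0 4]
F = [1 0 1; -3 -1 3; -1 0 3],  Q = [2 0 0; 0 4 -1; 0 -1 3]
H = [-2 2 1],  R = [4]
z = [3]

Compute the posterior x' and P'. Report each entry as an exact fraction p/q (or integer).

x' = [-720/239, 178/239, -1083/239]
P' = [4293/478 984/239 2319/239; 984/239 888/239 548/239; 2319/239 548/239 3766/239]

x̄ = F·x = [-3, 0, -5]
P̄ = F·P·Fᵀ + Q = [9 3 9; 3 70 44; 9 44 42]
y = z − H·x̄ = [2]
S = H·P̄·Hᵀ + R = [478]
K = P̄·Hᵀ·S⁻¹ = [-3/478; 89/239; 56/239]
x' = x̄ + K·y = [-720/239, 178/239, -1083/239]
P' = (I − K·H)·P̄ = [4293/478 984/239 2319/239; 984/239 888/239 548/239; 2319/239 548/239 3766/239]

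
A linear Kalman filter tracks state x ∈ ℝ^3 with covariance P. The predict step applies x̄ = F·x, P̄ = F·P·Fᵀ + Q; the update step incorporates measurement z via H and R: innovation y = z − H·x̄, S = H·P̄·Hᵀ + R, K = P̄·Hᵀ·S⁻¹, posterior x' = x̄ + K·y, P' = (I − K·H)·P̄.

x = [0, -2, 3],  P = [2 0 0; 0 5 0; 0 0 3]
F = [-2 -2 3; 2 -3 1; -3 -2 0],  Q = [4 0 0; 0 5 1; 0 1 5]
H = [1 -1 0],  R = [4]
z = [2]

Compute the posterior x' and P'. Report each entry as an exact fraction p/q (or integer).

x' = [375/31, 309/31, 111/31]
P' = [1437/31 1381/31 810/31; 1381/31 1441/31 784/31; 810/31 784/31 2497/62]

x̄ = F·x = [13, 9, 4]
P̄ = F·P·Fᵀ + Q = [59 31 32; 31 61 19; 32 19 43]
y = z − H·x̄ = [-2]
S = H·P̄·Hᵀ + R = [62]
K = P̄·Hᵀ·S⁻¹ = [14/31; -15/31; 13/62]
x' = x̄ + K·y = [375/31, 309/31, 111/31]
P' = (I − K·H)·P̄ = [1437/31 1381/31 810/31; 1381/31 1441/31 784/31; 810/31 784/31 2497/62]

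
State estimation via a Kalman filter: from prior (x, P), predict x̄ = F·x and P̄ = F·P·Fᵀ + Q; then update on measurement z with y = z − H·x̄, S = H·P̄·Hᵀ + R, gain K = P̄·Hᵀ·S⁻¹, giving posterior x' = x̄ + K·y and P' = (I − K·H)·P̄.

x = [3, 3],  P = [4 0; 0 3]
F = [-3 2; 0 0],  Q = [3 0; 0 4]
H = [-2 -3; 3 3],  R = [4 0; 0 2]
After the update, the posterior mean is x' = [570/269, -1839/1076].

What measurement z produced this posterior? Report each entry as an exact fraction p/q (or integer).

x̄ = F·x = [-3, 0]
P̄ = F·P·Fᵀ + Q = [51 0; 0 4]
S = H·P̄·Hᵀ + R = [244 -342; -342 497]
K = P̄·Hᵀ·S⁻¹ = [102/269 153/269; -465/1076 -147/538]
x' − x̄ = [1377/269, -1839/1076] = K·y
y = (KᵀK)⁻¹·Kᵀ·(x' − x̄) = [-3, 11]
z = y + H·x̄ = [-3, 11] + [6, -9] = [3, 2]

z = [3, 2]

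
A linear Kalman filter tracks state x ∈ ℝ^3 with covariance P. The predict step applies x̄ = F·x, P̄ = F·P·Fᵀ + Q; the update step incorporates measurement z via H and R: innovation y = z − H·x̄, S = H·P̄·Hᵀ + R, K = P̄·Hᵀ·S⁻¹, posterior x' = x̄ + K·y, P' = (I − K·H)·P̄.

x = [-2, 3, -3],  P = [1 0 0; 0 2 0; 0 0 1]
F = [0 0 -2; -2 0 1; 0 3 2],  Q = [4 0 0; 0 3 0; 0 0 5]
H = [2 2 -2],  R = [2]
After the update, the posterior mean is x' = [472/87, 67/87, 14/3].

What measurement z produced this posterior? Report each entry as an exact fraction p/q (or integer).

z = [3]

x̄ = F·x = [6, 1, 3]
P̄ = F·P·Fᵀ + Q = [8 -2 -4; -2 8 2; -4 2 27]
S = H·P̄·Hᵀ + R = [174]
K = P̄·Hᵀ·S⁻¹ = [10/87; 4/87; -1/3]
x' − x̄ = [-50/87, -20/87, 5/3] = K·y
y = (KᵀK)⁻¹·Kᵀ·(x' − x̄) = [-5]
z = y + H·x̄ = [-5] + [8] = [3]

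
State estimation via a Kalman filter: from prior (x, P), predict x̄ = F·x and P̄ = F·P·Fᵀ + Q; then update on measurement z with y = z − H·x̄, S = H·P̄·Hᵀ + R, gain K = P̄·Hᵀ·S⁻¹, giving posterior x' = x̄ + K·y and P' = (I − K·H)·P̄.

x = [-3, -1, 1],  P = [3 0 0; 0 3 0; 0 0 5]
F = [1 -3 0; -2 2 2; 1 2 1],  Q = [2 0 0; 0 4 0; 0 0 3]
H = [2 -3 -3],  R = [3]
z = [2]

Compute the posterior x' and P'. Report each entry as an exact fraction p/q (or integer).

x̄ = F·x = [0, 6, -4]
P̄ = F·P·Fᵀ + Q = [32 -24 -15; -24 48 16; -15 16 23]
y = z − H·x̄ = [8]
S = H·P̄·Hᵀ + R = [1526]
K = P̄·Hᵀ·S⁻¹ = [181/1526; -120/763; -21/218]
x' = x̄ + K·y = [724/763, 3618/763, -520/109]
P' = (I − K·H)·P̄ = [16071/1526 3408/763 531/218; 3408/763 7824/763 -776/109; 531/218 -776/109 1927/218]

x' = [724/763, 3618/763, -520/109]
P' = [16071/1526 3408/763 531/218; 3408/763 7824/763 -776/109; 531/218 -776/109 1927/218]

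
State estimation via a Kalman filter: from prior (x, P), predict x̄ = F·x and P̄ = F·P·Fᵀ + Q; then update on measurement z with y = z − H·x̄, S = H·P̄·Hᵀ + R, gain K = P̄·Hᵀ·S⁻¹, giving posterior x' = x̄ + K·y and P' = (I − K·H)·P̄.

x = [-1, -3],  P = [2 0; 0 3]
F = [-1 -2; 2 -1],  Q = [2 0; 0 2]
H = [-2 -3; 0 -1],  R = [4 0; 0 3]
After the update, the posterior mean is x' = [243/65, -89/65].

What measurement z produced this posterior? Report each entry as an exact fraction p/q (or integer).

x̄ = F·x = [7, 1]
P̄ = F·P·Fᵀ + Q = [16 2; 2 13]
S = H·P̄·Hᵀ + R = [209 43; 43 16]
K = P̄·Hᵀ·S⁻¹ = [-522/1495 1216/1495; -129/1495 -868/1495]
x' − x̄ = [-212/65, -154/65] = K·y
y = (KᵀK)⁻¹·Kᵀ·(x' − x̄) = [14, 2]
z = y + H·x̄ = [14, 2] + [-17, -1] = [-3, 1]

z = [-3, 1]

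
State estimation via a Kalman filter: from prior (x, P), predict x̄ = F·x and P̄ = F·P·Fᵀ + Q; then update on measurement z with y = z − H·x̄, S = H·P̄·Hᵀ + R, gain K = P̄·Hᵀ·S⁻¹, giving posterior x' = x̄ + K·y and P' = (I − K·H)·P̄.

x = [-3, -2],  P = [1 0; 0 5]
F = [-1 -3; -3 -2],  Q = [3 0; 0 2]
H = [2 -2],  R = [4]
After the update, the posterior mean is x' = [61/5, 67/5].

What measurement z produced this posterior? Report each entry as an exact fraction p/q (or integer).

z = [-2]

x̄ = F·x = [9, 13]
P̄ = F·P·Fᵀ + Q = [49 33; 33 31]
S = H·P̄·Hᵀ + R = [60]
K = P̄·Hᵀ·S⁻¹ = [8/15; 1/15]
x' − x̄ = [16/5, 2/5] = K·y
y = (KᵀK)⁻¹·Kᵀ·(x' − x̄) = [6]
z = y + H·x̄ = [6] + [-8] = [-2]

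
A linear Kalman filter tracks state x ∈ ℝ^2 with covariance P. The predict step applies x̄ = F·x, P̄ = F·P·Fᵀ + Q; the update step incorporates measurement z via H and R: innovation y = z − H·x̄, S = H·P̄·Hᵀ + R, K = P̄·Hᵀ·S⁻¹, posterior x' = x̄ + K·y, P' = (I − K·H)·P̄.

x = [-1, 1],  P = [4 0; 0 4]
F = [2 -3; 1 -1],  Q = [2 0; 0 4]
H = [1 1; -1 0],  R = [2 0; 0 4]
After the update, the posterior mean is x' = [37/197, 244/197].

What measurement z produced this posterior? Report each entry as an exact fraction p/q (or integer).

x̄ = F·x = [-5, -2]
P̄ = F·P·Fᵀ + Q = [54 20; 20 12]
S = H·P̄·Hᵀ + R = [108 -74; -74 58]
K = P̄·Hᵀ·S⁻¹ = [74/197 -89/197; 94/197 52/197]
x' − x̄ = [1022/197, 638/197] = K·y
y = (KᵀK)⁻¹·Kᵀ·(x' − x̄) = [9, -4]
z = y + H·x̄ = [9, -4] + [-7, 5] = [2, 1]

z = [2, 1]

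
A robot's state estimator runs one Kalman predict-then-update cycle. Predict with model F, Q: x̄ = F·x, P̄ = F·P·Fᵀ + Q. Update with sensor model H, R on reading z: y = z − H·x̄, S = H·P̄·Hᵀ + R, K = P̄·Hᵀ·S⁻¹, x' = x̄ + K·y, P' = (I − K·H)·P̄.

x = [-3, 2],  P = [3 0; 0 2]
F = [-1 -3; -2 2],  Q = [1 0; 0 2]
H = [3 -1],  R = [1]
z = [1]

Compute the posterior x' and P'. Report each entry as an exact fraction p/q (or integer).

x' = [669/257, 1770/257]
P' = [470/257 1338/257; 1338/257 4054/257]

x̄ = F·x = [-3, 10]
P̄ = F·P·Fᵀ + Q = [22 -6; -6 22]
y = z − H·x̄ = [20]
S = H·P̄·Hᵀ + R = [257]
K = P̄·Hᵀ·S⁻¹ = [72/257; -40/257]
x' = x̄ + K·y = [669/257, 1770/257]
P' = (I − K·H)·P̄ = [470/257 1338/257; 1338/257 4054/257]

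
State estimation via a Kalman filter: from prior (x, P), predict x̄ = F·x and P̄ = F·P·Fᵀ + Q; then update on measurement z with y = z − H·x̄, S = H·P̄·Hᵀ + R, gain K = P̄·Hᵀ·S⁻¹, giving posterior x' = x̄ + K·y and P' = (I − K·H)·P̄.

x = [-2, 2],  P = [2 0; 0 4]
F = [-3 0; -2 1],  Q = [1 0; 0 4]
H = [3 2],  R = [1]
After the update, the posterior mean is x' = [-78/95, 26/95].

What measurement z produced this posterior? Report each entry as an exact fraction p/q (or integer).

x̄ = F·x = [6, 6]
P̄ = F·P·Fᵀ + Q = [19 12; 12 16]
S = H·P̄·Hᵀ + R = [380]
K = P̄·Hᵀ·S⁻¹ = [81/380; 17/95]
x' − x̄ = [-648/95, -544/95] = K·y
y = (KᵀK)⁻¹·Kᵀ·(x' − x̄) = [-32]
z = y + H·x̄ = [-32] + [30] = [-2]

z = [-2]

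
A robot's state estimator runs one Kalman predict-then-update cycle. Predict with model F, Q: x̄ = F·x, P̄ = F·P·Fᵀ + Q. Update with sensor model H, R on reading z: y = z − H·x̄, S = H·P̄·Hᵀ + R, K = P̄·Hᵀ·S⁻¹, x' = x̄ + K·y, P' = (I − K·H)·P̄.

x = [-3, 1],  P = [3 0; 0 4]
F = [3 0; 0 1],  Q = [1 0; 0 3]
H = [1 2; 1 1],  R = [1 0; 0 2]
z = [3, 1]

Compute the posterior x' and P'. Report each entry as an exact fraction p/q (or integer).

x' = [-145/69, 884/345]
P' = [364/69 -196/69; -196/69 602/345]

x̄ = F·x = [-9, 1]
P̄ = F·P·Fᵀ + Q = [28 0; 0 7]
y = z − H·x̄ = [10, 9]
S = H·P̄·Hᵀ + R = [57 42; 42 37]
K = P̄·Hᵀ·S⁻¹ = [-28/69 28/23; 224/345 -63/115]
x' = x̄ + K·y = [-145/69, 884/345]
P' = (I − K·H)·P̄ = [364/69 -196/69; -196/69 602/345]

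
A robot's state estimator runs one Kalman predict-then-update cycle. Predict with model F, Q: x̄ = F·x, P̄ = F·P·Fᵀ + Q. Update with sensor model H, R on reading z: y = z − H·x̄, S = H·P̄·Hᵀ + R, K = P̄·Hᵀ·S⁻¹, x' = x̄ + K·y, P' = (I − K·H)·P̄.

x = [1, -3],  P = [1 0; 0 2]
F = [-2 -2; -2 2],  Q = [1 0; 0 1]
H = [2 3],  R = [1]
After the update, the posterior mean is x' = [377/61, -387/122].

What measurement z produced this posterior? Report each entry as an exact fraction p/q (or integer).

x̄ = F·x = [4, -8]
P̄ = F·P·Fᵀ + Q = [13 -4; -4 13]
S = H·P̄·Hᵀ + R = [122]
K = P̄·Hᵀ·S⁻¹ = [7/61; 31/122]
x' − x̄ = [133/61, 589/122] = K·y
y = (KᵀK)⁻¹·Kᵀ·(x' − x̄) = [19]
z = y + H·x̄ = [19] + [-16] = [3]

z = [3]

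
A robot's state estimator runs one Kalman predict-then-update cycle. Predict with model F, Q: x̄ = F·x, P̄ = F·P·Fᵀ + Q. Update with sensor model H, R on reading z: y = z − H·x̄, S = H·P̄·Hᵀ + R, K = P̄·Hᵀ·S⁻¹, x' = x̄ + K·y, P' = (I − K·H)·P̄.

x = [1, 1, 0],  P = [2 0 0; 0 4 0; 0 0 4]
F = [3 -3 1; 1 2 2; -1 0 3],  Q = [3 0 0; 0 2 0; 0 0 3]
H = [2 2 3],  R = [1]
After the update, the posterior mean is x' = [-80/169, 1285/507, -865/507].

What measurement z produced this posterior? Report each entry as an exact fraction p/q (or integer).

x̄ = F·x = [0, 3, -1]
P̄ = F·P·Fᵀ + Q = [61 -10 6; -10 36 22; 6 22 41]
S = H·P̄·Hᵀ + R = [1014]
K = P̄·Hᵀ·S⁻¹ = [20/169; 59/507; 179/1014]
x' − x̄ = [-80/169, -236/507, -358/507] = K·y
y = (KᵀK)⁻¹·Kᵀ·(x' − x̄) = [-4]
z = y + H·x̄ = [-4] + [3] = [-1]

z = [-1]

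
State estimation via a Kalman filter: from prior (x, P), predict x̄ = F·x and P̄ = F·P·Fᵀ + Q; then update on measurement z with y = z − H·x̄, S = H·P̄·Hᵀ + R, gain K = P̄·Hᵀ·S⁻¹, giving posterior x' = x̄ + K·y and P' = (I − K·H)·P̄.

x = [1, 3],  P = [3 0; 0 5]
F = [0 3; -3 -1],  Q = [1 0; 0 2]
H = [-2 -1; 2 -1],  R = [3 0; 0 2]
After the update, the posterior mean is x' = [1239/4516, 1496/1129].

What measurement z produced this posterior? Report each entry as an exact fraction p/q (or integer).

x̄ = F·x = [9, -6]
P̄ = F·P·Fᵀ + Q = [46 -15; -15 34]
S = H·P̄·Hᵀ + R = [161 -150; -150 280]
K = P̄·Hᵀ·S⁻¹ = [-551/2258 5677/22580; -536/1129 -2726/5645]
x' − x̄ = [-39405/4516, 8270/1129] = K·y
y = (KᵀK)⁻¹·Kᵀ·(x' − x̄) = [10, -25]
z = y + H·x̄ = [10, -25] + [-12, 24] = [-2, -1]

z = [-2, -1]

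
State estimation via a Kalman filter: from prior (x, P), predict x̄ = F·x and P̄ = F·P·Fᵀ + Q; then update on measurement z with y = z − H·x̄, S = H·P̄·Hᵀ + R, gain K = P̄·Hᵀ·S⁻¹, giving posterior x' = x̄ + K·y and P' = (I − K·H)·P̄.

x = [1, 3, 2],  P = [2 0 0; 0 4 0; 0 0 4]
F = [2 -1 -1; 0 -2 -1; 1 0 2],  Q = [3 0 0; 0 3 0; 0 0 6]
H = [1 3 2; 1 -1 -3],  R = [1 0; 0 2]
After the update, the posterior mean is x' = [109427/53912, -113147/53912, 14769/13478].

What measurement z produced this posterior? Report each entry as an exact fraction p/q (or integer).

z = [-2, 1]

x̄ = F·x = [-3, -8, 5]
P̄ = F·P·Fᵀ + Q = [19 12 -4; 12 23 -8; -4 -8 24]
S = H·P̄·Hᵀ + R = [283 -78; -78 212]
K = P̄·Hᵀ·S⁻¹ = [5723/26956 9043/53912; 7397/26956 8749/53912; -133/6739 -4421/13478]
x' − x̄ = [271163/53912, 318149/53912, -52621/13478] = K·y
y = (KᵀK)⁻¹·Kᵀ·(x' − x̄) = [15, 11]
z = y + H·x̄ = [15, 11] + [-17, -10] = [-2, 1]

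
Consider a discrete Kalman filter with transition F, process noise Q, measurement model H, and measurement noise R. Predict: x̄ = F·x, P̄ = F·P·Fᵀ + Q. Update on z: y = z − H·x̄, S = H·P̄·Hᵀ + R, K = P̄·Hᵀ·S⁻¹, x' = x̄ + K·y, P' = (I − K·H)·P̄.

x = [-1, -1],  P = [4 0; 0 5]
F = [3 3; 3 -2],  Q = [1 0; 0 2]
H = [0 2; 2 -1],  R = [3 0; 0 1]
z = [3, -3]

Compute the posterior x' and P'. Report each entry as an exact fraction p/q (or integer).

x̄ = F·x = [-6, -1]
P̄ = F·P·Fᵀ + Q = [82 6; 6 58]
y = z − H·x̄ = [5, 8]
S = H·P̄·Hᵀ + R = [235 -92; -92 363]
K = P̄·Hᵀ·S⁻¹ = [18892/76841 38234/76841; 37876/76841 -138/76841]
x' = x̄ + K·y = [-60714/76841, 111435/76841]
P' = (I − K·H)·P̄ = [33286/76841 28338/76841; 28338/76841 56814/76841]

x' = [-60714/76841, 111435/76841]
P' = [33286/76841 28338/76841; 28338/76841 56814/76841]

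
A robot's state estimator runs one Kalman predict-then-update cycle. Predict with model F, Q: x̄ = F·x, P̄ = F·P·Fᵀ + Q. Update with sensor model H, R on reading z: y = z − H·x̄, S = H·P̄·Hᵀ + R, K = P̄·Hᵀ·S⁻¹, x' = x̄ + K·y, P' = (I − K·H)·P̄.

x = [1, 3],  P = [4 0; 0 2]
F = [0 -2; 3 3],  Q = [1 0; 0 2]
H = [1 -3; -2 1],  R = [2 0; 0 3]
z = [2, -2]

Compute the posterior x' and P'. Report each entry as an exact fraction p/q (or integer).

x' = [2454/11041, -7028/11041]
P' = [10494/11041 4608/11041; 4608/11041 4296/11041]

x̄ = F·x = [-6, 12]
P̄ = F·P·Fᵀ + Q = [9 -12; -12 56]
y = z − H·x̄ = [44, -26]
S = H·P̄·Hᵀ + R = [587 -270; -270 143]
K = P̄·Hᵀ·S⁻¹ = [-1665/11041 -5460/11041; -4140/11041 -1640/11041]
x' = x̄ + K·y = [2454/11041, -7028/11041]
P' = (I − K·H)·P̄ = [10494/11041 4608/11041; 4608/11041 4296/11041]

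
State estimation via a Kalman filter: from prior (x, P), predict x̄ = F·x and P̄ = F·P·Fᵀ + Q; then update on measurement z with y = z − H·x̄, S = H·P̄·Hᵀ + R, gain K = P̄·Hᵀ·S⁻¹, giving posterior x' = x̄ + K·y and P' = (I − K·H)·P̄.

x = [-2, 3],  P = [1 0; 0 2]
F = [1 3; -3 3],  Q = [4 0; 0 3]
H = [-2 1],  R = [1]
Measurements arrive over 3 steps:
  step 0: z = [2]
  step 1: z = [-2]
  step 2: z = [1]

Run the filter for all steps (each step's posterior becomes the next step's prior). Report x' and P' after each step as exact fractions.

step 0: x̄ = F·x = [7, 15]
step 0: P̄ = F·P·Fᵀ + Q = [23 15; 15 30]
step 0: y = z − H·x̄ = [1]
step 0: S = H·P̄·Hᵀ + R = [63]
step 0: K = P̄·Hᵀ·S⁻¹ = [-31/63; 0]
step 0: x' = x̄ + K·y = [410/63, 15]
step 0: P' = (I − K·H)·P̄ = [488/63 15; 15 30]
step 1: x̄ = F·x = [3245/63, 535/21]
step 1: P̄ = F·P·Fᵀ + Q = [23420/63 3292/21; 3292/21 509/7]
step 1: y = z − H·x̄ = [4759/63]
step 1: S = H·P̄·Hᵀ + R = [58820/63]
step 1: K = P̄·Hᵀ·S⁻¹ = [-9241/14705; -15171/58820]
step 1: x' = x̄ + K·y = [59362/14705, 352497/58820]
step 1: P' = (I − K·H)·P̄ = [44552/14705 79863/14705; 79863/14705 623733/58820]
step 2: x̄ = F·x = [1294939/58820, 345147/58820]
step 2: P̄ = F·P·Fᵀ + Q = [7943797/58820 3162261/58820; 3162261/58820 1643793/58820]
step 2: y = z − H·x̄ = [135503/3460]
step 2: S = H·P̄·Hᵀ + R = [1225221/3460]
step 2: K = P̄·Hᵀ·S⁻¹ = [-748549/1225221; -91779/408407]
step 2: x' = x̄ + K·y = [-39807613/20828757, -20363340/6942919]
step 2: P' = (I − K·H)·P̄ = [59933992/20828757 35714217/6942919; 35714217/6942919 69868191/6942919]

step 0: x' = [410/63, 15], P' = [488/63 15; 15 30]
step 1: x' = [59362/14705, 352497/58820], P' = [44552/14705 79863/14705; 79863/14705 623733/58820]
step 2: x' = [-39807613/20828757, -20363340/6942919], P' = [59933992/20828757 35714217/6942919; 35714217/6942919 69868191/6942919]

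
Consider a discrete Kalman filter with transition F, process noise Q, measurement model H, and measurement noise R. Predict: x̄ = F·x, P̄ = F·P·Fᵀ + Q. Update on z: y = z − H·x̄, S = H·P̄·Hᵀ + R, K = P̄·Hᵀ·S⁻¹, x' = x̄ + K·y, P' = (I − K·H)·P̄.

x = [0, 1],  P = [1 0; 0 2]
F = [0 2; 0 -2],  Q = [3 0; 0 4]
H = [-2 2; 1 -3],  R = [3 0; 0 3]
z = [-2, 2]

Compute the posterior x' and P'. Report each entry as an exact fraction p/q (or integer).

x' = [593/1033, -494/1033]
P' = [2751/2066 678/1033; 678/1033 564/1033]

x̄ = F·x = [2, -2]
P̄ = F·P·Fᵀ + Q = [11 -8; -8 12]
y = z − H·x̄ = [6, -6]
S = H·P̄·Hᵀ + R = [159 -158; -158 170]
K = P̄·Hᵀ·S⁻¹ = [-465/1033 -439/2066; -76/1033 -338/1033]
x' = x̄ + K·y = [593/1033, -494/1033]
P' = (I − K·H)·P̄ = [2751/2066 678/1033; 678/1033 564/1033]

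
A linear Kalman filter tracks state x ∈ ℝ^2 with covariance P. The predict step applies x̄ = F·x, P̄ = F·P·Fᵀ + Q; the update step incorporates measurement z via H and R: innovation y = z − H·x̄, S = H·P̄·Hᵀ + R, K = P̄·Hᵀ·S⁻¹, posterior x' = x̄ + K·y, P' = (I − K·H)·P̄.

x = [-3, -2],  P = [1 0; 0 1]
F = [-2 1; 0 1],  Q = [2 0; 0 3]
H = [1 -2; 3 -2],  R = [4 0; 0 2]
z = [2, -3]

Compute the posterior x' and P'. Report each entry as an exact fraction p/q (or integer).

x̄ = F·x = [4, -2]
P̄ = F·P·Fᵀ + Q = [7 1; 1 4]
y = z − H·x̄ = [-6, -19]
S = H·P̄·Hᵀ + R = [23 29; 29 69]
K = P̄·Hᵀ·S⁻¹ = [-103/373 146/373; -169/373 44/373]
x' = x̄ + K·y = [-664/373, -568/373]
P' = (I − K·H)·P̄ = [352/373 382/373; 382/373 529/373]

x' = [-664/373, -568/373]
P' = [352/373 382/373; 382/373 529/373]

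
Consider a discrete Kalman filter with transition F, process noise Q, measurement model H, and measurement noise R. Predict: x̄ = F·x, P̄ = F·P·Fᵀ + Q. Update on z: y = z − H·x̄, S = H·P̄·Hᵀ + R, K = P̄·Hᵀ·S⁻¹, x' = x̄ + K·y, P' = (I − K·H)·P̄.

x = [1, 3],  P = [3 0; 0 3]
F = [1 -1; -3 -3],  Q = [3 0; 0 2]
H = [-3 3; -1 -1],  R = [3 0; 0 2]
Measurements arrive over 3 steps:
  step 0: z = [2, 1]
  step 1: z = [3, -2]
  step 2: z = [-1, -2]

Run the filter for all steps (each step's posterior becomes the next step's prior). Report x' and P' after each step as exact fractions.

step 0: x' = [-6413/6505, -436/1301], P' = [3546/6505 504/1301; 504/1301 728/1301]
step 1: x' = [2227241/5939669, 8605843/5939669], P' = [2911306/5939669 2049124/5939669; 2049124/5939669 3114072/5939669]
step 2: x' = [3570972800/4972916401, 2072633744/4972916401], P' = [2435798354/4972916401 1712863796/4972916401; 1712863796/4972916401 2602290024/4972916401]

step 0: x̄ = F·x = [-2, -12]
step 0: P̄ = F·P·Fᵀ + Q = [9 0; 0 56]
step 0: y = z − H·x̄ = [32, -13]
step 0: S = H·P̄·Hᵀ + R = [588 -141; -141 67]
step 0: K = P̄·Hᵀ·S⁻¹ = [-1026/6505 -3033/6505; 224/1301 -616/1301]
step 0: x' = x̄ + K·y = [-6413/6505, -436/1301]
step 0: P' = (I − K·H)·P̄ = [3546/6505 504/1301; 504/1301 728/1301]
step 1: x̄ = F·x = [-4233/6505, 25779/6505]
step 1: P̄ = F·P·Fᵀ + Q = [21661/6505 282/6505; 282/6505 123044/6505]
step 1: y = z − H·x̄ = [-70521/6505, 8536/6505]
step 1: S = H·P̄·Hᵀ + R = [1316784/6505 -304149/6505; -304149/6505 158279/6505]
step 1: K = P̄·Hᵀ·S⁻¹ = [-862182/5939669 -2480215/5939669; 1064948/5939669 -2581598/5939669]
step 1: x' = x̄ + K·y = [2227241/5939669, 8605843/5939669]
step 1: P' = (I − K·H)·P̄ = [2911306/5939669 2049124/5939669; 2049124/5939669 3114072/5939669]
step 2: x̄ = F·x = [-6378602/5939669, -32499252/5939669]
step 2: P̄ = F·P·Fᵀ + Q = [19746137/5939669 608298/5939669; 608298/5939669 102991972/5939669]
step 2: y = z − H·x̄ = [72422281/5939669, -50757192/5939669]
step 2: S = H·P̄·Hᵀ + R = [1111512624/5939669 -249737505/5939669; -249737505/5939669 135834043/5939669]
step 2: K = P̄·Hᵀ·S⁻¹ = [-722934558/4972916401 -2074331075/4972916401; 889426228/4972916401 -2157576910/4972916401]
step 2: x' = x̄ + K·y = [3570972800/4972916401, 2072633744/4972916401]
step 2: P' = (I − K·H)·P̄ = [2435798354/4972916401 1712863796/4972916401; 1712863796/4972916401 2602290024/4972916401]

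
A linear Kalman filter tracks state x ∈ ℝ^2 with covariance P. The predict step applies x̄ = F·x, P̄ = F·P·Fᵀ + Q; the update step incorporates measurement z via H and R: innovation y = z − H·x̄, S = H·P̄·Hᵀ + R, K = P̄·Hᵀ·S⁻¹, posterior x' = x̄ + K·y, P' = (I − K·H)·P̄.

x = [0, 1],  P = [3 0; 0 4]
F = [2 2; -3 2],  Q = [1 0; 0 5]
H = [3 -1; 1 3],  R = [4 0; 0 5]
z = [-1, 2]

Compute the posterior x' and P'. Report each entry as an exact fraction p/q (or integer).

x' = [-9815/142221, 101944/142221]
P' = [57488/142221 4124/142221; 4124/142221 68972/142221]

x̄ = F·x = [2, 2]
P̄ = F·P·Fᵀ + Q = [29 -2; -2 48]
y = z − H·x̄ = [-5, -6]
S = H·P̄·Hᵀ + R = [325 -73; -73 454]
K = P̄·Hᵀ·S⁻¹ = [42085/142221 13972/142221; -14150/142221 42208/142221]
x' = x̄ + K·y = [-9815/142221, 101944/142221]
P' = (I − K·H)·P̄ = [57488/142221 4124/142221; 4124/142221 68972/142221]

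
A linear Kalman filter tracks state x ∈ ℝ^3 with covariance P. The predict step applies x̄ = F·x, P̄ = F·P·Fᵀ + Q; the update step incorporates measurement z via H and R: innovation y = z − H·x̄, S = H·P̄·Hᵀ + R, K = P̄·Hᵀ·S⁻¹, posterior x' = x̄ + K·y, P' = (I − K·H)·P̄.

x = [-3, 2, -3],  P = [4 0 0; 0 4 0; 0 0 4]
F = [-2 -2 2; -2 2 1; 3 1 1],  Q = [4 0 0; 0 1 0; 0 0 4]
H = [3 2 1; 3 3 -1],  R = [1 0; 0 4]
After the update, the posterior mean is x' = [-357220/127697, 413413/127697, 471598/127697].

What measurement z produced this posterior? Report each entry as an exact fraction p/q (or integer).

x̄ = F·x = [-4, 7, -10]
P̄ = F·P·Fᵀ + Q = [52 8 -24; 8 37 -12; -24 -12 48]
S = H·P̄·Hᵀ + R = [569 750; 750 1213]
K = P̄·Hᵀ·S⁻¹ = [26524/127697 5076/127697; -5932/127697 19143/127697; 58776/127697 -52764/127697]
x' − x̄ = [153568/127697, -480466/127697, 1748568/127697] = K·y
y = (KᵀK)⁻¹·Kᵀ·(x' − x̄) = [10, -22]
z = y + H·x̄ = [10, -22] + [-8, 19] = [2, -3]

z = [2, -3]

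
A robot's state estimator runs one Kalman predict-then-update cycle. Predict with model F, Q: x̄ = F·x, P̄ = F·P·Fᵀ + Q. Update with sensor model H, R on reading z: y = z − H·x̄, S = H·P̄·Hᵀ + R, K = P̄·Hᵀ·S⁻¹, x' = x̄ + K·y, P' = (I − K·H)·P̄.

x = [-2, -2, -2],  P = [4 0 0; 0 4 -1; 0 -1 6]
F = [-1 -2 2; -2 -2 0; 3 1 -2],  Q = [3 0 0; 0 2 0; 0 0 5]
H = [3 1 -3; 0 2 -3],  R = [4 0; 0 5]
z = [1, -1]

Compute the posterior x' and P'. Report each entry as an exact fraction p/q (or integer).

x' = [368035/264131, 796570/264131, 568972/264131]
P' = [406043/264131 593492/264131 499223/264131; 593492/264131 2135534/264131 1325886/264131; 499223/264131 1325886/264131 958589/264131]

x̄ = F·x = [2, 8, -4]
P̄ = F·P·Fᵀ + Q = [55 28 -50; 28 34 -36; -50 -36 73]
y = z − H·x̄ = [-25, -29]
S = H·P̄·Hᵀ + R = [2474 1667; 1667 1230]
K = P̄·Hᵀ·S⁻¹ = [78488/264131 -62137/264131; -15412/264131 58682/264131; -13053/264131 -44799/264131]
x' = x̄ + K·y = [368035/264131, 796570/264131, 568972/264131]
P' = (I − K·H)·P̄ = [406043/264131 593492/264131 499223/264131; 593492/264131 2135534/264131 1325886/264131; 499223/264131 1325886/264131 958589/264131]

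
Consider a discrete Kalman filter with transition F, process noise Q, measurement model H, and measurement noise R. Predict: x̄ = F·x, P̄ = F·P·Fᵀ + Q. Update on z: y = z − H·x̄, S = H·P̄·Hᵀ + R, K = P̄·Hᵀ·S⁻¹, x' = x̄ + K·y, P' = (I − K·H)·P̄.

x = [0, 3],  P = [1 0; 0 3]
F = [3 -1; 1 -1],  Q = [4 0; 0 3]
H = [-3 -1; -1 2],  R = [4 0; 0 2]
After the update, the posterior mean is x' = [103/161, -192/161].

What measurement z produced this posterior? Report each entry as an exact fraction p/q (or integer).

x̄ = F·x = [-3, -3]
P̄ = F·P·Fᵀ + Q = [16 6; 6 7]
S = H·P̄·Hᵀ + R = [191 4; 4 22]
K = P̄·Hᵀ·S⁻¹ = [-586/2093 -274/2093; -291/2093 814/2093]
x' − x̄ = [586/161, 291/161] = K·y
y = (KᵀK)⁻¹·Kᵀ·(x' − x̄) = [-13, 0]
z = y + H·x̄ = [-13, 0] + [12, -3] = [-1, -3]

z = [-1, -3]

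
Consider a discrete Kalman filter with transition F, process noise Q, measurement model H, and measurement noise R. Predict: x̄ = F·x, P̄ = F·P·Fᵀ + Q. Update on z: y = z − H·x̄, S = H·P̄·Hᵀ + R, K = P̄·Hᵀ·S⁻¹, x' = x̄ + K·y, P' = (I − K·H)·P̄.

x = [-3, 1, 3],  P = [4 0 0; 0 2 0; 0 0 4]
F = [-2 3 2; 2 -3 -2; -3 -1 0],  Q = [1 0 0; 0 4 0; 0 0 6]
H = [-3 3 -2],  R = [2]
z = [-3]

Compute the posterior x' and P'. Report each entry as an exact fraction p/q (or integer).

x̄ = F·x = [15, -15, 8]
P̄ = F·P·Fᵀ + Q = [51 -50 18; -50 54 -18; 18 -18 44]
y = z − H·x̄ = [103]
S = H·P̄·Hᵀ + R = [2455]
K = P̄·Hᵀ·S⁻¹ = [-339/2455; 348/2455; -196/2455]
x' = x̄ + K·y = [1908/2455, -981/2455, -548/2455]
P' = (I − K·H)·P̄ = [10284/2455 -4778/2455 -22254/2455; -4778/2455 11466/2455 24018/2455; -22254/2455 24018/2455 69604/2455]

x' = [1908/2455, -981/2455, -548/2455]
P' = [10284/2455 -4778/2455 -22254/2455; -4778/2455 11466/2455 24018/2455; -22254/2455 24018/2455 69604/2455]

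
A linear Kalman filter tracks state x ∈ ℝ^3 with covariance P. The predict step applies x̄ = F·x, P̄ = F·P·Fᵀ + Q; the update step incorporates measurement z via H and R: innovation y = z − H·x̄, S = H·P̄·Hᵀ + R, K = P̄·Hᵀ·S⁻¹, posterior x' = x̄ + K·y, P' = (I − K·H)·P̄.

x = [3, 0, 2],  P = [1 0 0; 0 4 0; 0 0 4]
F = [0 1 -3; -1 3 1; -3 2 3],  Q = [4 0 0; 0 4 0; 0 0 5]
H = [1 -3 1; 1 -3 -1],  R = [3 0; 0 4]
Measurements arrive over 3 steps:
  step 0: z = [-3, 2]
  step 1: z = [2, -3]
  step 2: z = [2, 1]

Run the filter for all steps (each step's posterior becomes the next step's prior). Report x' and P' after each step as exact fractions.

step 0: x' = [-22718/3433, -6967/3433, -8935/3433], P' = [1154948/37763 35040/3433 -42524/37763; 35040/3433 12357/3433 -975/3433; -42524/37763 -975/3433 61055/37763]
step 1: x' = [5939000446/1561125563, 2118817694/1561125563, 4065783657/1561125563], P' = [12468352622/1561125563 3934118892/1561125563 -489929570/1561125563; 3934118892/1561125563 1536140248/1561125563 -30904668/1561125563; -489929570/1561125563 -30904668/1561125563 2706214490/1561125563]
step 2: x' = [-24867645561493/8394697015919, -58280993322059/41973485079595, 11787020047609/41973485079595], P' = [69153389328362/8394697015919 21830786570352/8394697015919 -2962222384814/8394697015919; 21830786570352/8394697015919 42381993530384/41973485079595 -1288813403664/41973485079595; -2962222384814/8394697015919 -1288813403664/41973485079595 71267650574494/41973485079595]

step 0: x̄ = F·x = [-6, -1, -3]
step 0: P̄ = F·P·Fᵀ + Q = [44 0 -28; 0 45 39; -28 39 66]
step 0: y = z − H·x̄ = [3, 2]
step 0: S = H·P̄·Hᵀ + R = [228 383; 383 809]
step 0: K = P̄·Hᵀ·S⁻¹ = [-14632/37763 10288/37763; -1002/3433 -264/3433; 16902/37763 -17851/37763]
step 0: x' = x̄ + K·y = [-22718/3433, -6967/3433, -8935/3433]
step 0: P' = (I − K·H)·P̄ = [1154948/37763 35040/3433 -42524/37763; 35040/3433 12357/3433 -975/3433; -42524/37763 -975/3433 61055/37763]
step 1: x̄ = F·x = [19838/3433, -7118/3433, 27415/3433]
step 1: P̄ = F·P·Fᵀ + Q = [900824/37763 -202596/37763 -1784502/37763; -202596/37763 298456/37763 360900/37763; -1784502/37763 360900/37763 7688002/37763]
step 1: y = z − H·x̄ = [-61741/3433, -24076/3433]
step 1: S = H·P̄·Hᵀ + R = [6869391/37763 -262318/3433; -262318/3433 1670542/3433]
step 1: K = P̄·Hᵀ·S⁻¹ = [58688792/1561125563 288981379/1561125563; -235068840/1561125563 -160849296/1561125563; 769666308/1561125563 -775857514/1561125563]
step 1: x' = x̄ + K·y = [5939000446/1561125563, 2118817694/1561125563, 4065783657/1561125563]
step 1: P' = (I − K·H)·P̄ = [12468352622/1561125563 3934118892/1561125563 -489929570/1561125563; 3934118892/1561125563 1536140248/1561125563 -30904668/1561125563; -489929570/1561125563 -30904668/1561125563 2706214490/1561125563]
step 2: x̄ = F·x = [-10078533277/1561125563, 4483236293/1561125563, -1382014979/1561125563]
step 2: P̄ = F·P·Fᵀ + Q = [32322000918/1561125563 -8666892984/1561125563 -37402658716/1561125563; -8666892984/1561125563 12434049376/1561125563 14064861084/1561125563; -37402658716/1561125563 14064861084/1561125563 111759742355/1561125563]
step 2: y = z − H·x̄ = [28032508261/1561125563, 23707352740/1561125563]
step 2: S = H·P̄·Hᵀ + R = [153478438314/1561125563 84470060851/1561125563; 84470060851/1561125563 473428531749/1561125563]
step 2: K = P̄·Hᵀ·S⁻¹ = [232935744164/8394697015919 1655813000530/8394697015919; -6426953714352/41973485079595 -4175808583932/41973485079595; 20107659620472/41973485079595 -20553080571893/41973485079595]
step 2: x' = x̄ + K·y = [-24867645561493/8394697015919, -58280993322059/41973485079595, 11787020047609/41973485079595]
step 2: P' = (I − K·H)·P̄ = [69153389328362/8394697015919 21830786570352/8394697015919 -2962222384814/8394697015919; 21830786570352/8394697015919 42381993530384/41973485079595 -1288813403664/41973485079595; -2962222384814/8394697015919 -1288813403664/41973485079595 71267650574494/41973485079595]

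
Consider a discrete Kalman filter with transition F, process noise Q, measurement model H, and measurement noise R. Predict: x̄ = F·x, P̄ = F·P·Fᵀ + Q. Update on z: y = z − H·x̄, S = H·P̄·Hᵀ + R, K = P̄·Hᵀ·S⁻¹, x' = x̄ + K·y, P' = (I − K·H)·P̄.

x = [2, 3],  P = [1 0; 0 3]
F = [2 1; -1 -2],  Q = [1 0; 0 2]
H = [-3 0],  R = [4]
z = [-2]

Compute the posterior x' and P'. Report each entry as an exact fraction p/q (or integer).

x̄ = F·x = [7, -8]
P̄ = F·P·Fᵀ + Q = [8 -8; -8 15]
y = z − H·x̄ = [19]
S = H·P̄·Hᵀ + R = [76]
K = P̄·Hᵀ·S⁻¹ = [-6/19; 6/19]
x' = x̄ + K·y = [1, -2]
P' = (I − K·H)·P̄ = [8/19 -8/19; -8/19 141/19]

x' = [1, -2]
P' = [8/19 -8/19; -8/19 141/19]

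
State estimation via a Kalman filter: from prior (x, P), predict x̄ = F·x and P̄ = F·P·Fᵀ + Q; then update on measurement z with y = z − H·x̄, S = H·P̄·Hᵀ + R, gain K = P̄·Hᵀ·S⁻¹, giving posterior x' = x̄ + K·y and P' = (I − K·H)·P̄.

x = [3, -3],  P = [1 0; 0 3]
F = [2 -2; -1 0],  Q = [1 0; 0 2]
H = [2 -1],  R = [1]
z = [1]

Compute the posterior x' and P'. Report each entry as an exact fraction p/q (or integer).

x̄ = F·x = [12, -3]
P̄ = F·P·Fᵀ + Q = [17 -2; -2 3]
y = z − H·x̄ = [-26]
S = H·P̄·Hᵀ + R = [80]
K = P̄·Hᵀ·S⁻¹ = [9/20; -7/80]
x' = x̄ + K·y = [3/10, -29/40]
P' = (I − K·H)·P̄ = [4/5 23/20; 23/20 191/80]

x' = [3/10, -29/40]
P' = [4/5 23/20; 23/20 191/80]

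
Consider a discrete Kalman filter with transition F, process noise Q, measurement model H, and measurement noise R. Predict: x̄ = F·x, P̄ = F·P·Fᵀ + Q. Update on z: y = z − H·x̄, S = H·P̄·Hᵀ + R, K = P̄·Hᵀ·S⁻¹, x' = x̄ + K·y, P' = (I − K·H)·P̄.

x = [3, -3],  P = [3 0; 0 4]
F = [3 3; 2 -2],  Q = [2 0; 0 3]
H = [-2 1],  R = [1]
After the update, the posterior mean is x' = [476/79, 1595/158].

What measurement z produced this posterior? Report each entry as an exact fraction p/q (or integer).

z = [-2]

x̄ = F·x = [0, 12]
P̄ = F·P·Fᵀ + Q = [65 -6; -6 31]
S = H·P̄·Hᵀ + R = [316]
K = P̄·Hᵀ·S⁻¹ = [-34/79; 43/316]
x' − x̄ = [476/79, -301/158] = K·y
y = (KᵀK)⁻¹·Kᵀ·(x' − x̄) = [-14]
z = y + H·x̄ = [-14] + [12] = [-2]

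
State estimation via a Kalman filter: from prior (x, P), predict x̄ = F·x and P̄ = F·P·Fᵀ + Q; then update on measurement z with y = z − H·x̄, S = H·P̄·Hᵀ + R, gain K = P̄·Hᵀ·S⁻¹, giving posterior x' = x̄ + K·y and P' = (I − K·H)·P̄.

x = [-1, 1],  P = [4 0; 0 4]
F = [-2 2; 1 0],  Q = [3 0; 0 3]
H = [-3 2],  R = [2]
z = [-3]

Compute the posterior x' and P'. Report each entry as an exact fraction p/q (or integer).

x' = [433/441, -23/441]
P' = [794/441 1070/441; 1070/441 1643/441]

x̄ = F·x = [4, -1]
P̄ = F·P·Fᵀ + Q = [35 -8; -8 7]
y = z − H·x̄ = [11]
S = H·P̄·Hᵀ + R = [441]
K = P̄·Hᵀ·S⁻¹ = [-121/441; 38/441]
x' = x̄ + K·y = [433/441, -23/441]
P' = (I − K·H)·P̄ = [794/441 1070/441; 1070/441 1643/441]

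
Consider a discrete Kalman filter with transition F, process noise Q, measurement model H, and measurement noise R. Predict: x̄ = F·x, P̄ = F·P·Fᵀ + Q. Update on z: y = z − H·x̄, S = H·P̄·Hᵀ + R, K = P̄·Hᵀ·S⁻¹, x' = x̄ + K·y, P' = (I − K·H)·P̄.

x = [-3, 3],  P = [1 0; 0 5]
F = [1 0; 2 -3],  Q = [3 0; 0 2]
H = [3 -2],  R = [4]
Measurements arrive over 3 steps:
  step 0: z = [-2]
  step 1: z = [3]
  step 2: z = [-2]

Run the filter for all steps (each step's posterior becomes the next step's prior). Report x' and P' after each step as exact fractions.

step 0: x̄ = F·x = [-3, -15]
step 0: P̄ = F·P·Fᵀ + Q = [4 2; 2 51]
step 0: y = z − H·x̄ = [-23]
step 0: S = H·P̄·Hᵀ + R = [220]
step 0: K = P̄·Hᵀ·S⁻¹ = [2/55; -24/55]
step 0: x' = x̄ + K·y = [-211/55, -273/55]
step 0: P' = (I − K·H)·P̄ = [204/55 302/55; 302/55 501/55]
step 1: x̄ = F·x = [-211/55, 397/55]
step 1: P̄ = F·P·Fᵀ + Q = [369/55 -498/55; -498/55 1811/55]
step 1: y = z − H·x̄ = [1592/55]
step 1: S = H·P̄·Hᵀ + R = [16761/55]
step 1: K = P̄·Hᵀ·S⁻¹ = [701/5587; -5116/16761]
step 1: x' = x̄ + K·y = [-1143/5587, -27101/16761]
step 1: P' = (I − K·H)·P̄ = [10680/5587 14618/5587; 14618/5587 76013/16761]
step 2: x̄ = F·x = [-1143/5587, 24815/5587]
step 2: P̄ = F·P·Fᵀ + Q = [27441/5587 -22494/5587; -22494/5587 106517/5587]
step 2: y = z − H·x̄ = [41885/5587]
step 2: S = H·P̄·Hᵀ + R = [965313/5587]
step 2: K = P̄·Hᵀ·S⁻¹ = [42437/321771; -280516/965313]
step 2: x' = x̄ + K·y = [252316/321771, 2184505/965313]
step 2: P' = (I − K·H)·P̄ = [204464/107257 835214/321771; 835214/321771 4319495/965313]

step 0: x' = [-211/55, -273/55], P' = [204/55 302/55; 302/55 501/55]
step 1: x' = [-1143/5587, -27101/16761], P' = [10680/5587 14618/5587; 14618/5587 76013/16761]
step 2: x' = [252316/321771, 2184505/965313], P' = [204464/107257 835214/321771; 835214/321771 4319495/965313]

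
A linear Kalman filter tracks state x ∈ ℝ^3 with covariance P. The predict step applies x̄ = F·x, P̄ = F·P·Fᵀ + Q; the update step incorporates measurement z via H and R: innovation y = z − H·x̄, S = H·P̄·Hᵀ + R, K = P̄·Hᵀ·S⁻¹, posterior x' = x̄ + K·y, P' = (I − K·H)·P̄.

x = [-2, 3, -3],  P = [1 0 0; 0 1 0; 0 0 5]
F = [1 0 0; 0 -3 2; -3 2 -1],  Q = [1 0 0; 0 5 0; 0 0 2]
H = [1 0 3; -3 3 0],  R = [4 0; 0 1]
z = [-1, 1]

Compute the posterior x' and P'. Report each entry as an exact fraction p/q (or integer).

x̄ = F·x = [-2, -15, 15]
P̄ = F·P·Fᵀ + Q = [2 0 -3; 0 34 -16; -3 -16 20]
y = z − H·x̄ = [-44, 40]
S = H·P̄·Hᵀ + R = [168 -123; -123 325]
K = P̄·Hᵀ·S⁻¹ = [-3013/39471 -623/13157; -1018/13157 3744/13157; 4576/13157 153/13157]
x' = x̄ + K·y = [-21130/39471, -2803/13157, 2131/13157]
P' = (I − K·H)·P̄ = [46637/39471 15338/13157 -6521/13157; 15338/13157 16586/13157 -6470/13157; -6521/13157 -6470/13157 8275/13157]

x' = [-21130/39471, -2803/13157, 2131/13157]
P' = [46637/39471 15338/13157 -6521/13157; 15338/13157 16586/13157 -6470/13157; -6521/13157 -6470/13157 8275/13157]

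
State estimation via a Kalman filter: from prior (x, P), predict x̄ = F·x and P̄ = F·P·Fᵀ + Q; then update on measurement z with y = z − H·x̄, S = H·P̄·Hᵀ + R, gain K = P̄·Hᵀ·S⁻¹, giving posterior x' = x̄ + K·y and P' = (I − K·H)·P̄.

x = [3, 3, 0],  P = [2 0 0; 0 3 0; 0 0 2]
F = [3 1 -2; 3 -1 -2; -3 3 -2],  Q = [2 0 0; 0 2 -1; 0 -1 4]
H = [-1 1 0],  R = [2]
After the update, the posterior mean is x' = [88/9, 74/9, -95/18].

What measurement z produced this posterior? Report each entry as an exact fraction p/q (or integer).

x̄ = F·x = [12, 6, 0]
P̄ = F·P·Fᵀ + Q = [31 23 -1; 23 31 -20; -1 -20 57]
S = H·P̄·Hᵀ + R = [18]
K = P̄·Hᵀ·S⁻¹ = [-4/9; 4/9; -19/18]
x' − x̄ = [-20/9, 20/9, -95/18] = K·y
y = (KᵀK)⁻¹·Kᵀ·(x' − x̄) = [5]
z = y + H·x̄ = [5] + [-6] = [-1]

z = [-1]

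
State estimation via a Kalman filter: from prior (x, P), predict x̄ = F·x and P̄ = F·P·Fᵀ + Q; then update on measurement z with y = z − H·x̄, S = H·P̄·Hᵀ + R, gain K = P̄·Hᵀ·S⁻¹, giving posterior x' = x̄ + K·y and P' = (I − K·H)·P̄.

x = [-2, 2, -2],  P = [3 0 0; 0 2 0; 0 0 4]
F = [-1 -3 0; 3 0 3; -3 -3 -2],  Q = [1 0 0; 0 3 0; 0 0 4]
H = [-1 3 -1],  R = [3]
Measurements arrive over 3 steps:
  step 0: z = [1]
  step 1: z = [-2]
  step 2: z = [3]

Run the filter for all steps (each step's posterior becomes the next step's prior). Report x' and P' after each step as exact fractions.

step 0: x' = [-3602/549, -605/183, -4673/1098], P' = [9190/549 1621/183 5513/549; 1621/183 328/61 1202/183; 5513/549 1202/183 11345/1098]
step 1: x' = [-824496/10352615, -6096606/10352615, 746765/2070523], P' = [44475397/10352615 21435867/10352615 4652398/2070523; 21435867/10352615 17339172/10352615 4796424/2070523; 4652398/2070523 4796424/2070523 11300792/2070523]
step 2: x' = [21067801661/14251218601, 23151616125/14251218601, 5689316692/14251218601], P' = [115289288437/28502437202 27555837228/14251218601 29391683071/14251218601; 27555837228/14251218601 22803848634/14251218601 31578611058/14251218601; 29391683071/14251218601 31578611058/14251218601 75851110685/14251218601]

step 0: x̄ = F·x = [-4, -12, 4]
step 0: P̄ = F·P·Fᵀ + Q = [22 -9 27; -9 66 -51; 27 -51 65]
step 0: y = z − H·x̄ = [37]
step 0: S = H·P̄·Hᵀ + R = [1098]
step 0: K = P̄·Hᵀ·S⁻¹ = [-38/549; 43/183; -245/1098]
step 0: x' = x̄ + K·y = [-3602/549, -605/183, -4673/1098]
step 0: P' = (I − K·H)·P̄ = [9190/549 1621/183 5513/549; 1621/183 328/61 1202/183; 5513/549 1202/183 11345/1098]
step 1: x̄ = F·x = [9047/549, -3959/122, 20924/549]
step 1: P̄ = F·P·Fᵀ + Q = [65485/549 -13370/61 145156/549; -13370/61 52143/122 -30629/61; 145156/549 -30629/61 331126/549]
step 1: y = z − H·x̄ = [2699/18]
step 1: S = H·P̄·Hᵀ + R = [169715/18]
step 1: K = P̄·Hᵀ·S⁻¹ = [-18742/169715; 36063/169715; -8546/33943]
step 1: x' = x̄ + K·y = [-824496/10352615, -6096606/10352615, 746765/2070523]
step 1: P' = (I − K·H)·P̄ = [44475397/10352615 21435867/10352615 4652398/2070523; 21435867/10352615 17339172/10352615 4796424/2070523; 4652398/2070523 4796424/2070523 11300792/2070523]
step 2: x̄ = F·x = [19114314/10352615, 8727987/10352615, 13295656/10352615]
step 2: P̄ = F·P·Fᵀ + Q = [339495762/10352615 -611974044/10352615 737125843/10352615; -611974044/10352615 1358587878/10352615 -1496994066/10352615; 737125843/10352615 -1496994066/10352615 1776532347/10352615]
step 2: y = z − H·x̄ = [37283854/10352615]
step 2: S = H·P̄·Hᵀ + R = [28502437202/10352615]
step 2: K = P̄·Hᵀ·S⁻¹ = [-2912543737/28502437202; 3092365872/14251218601; -3502320194/14251218601]
step 2: x' = x̄ + K·y = [21067801661/14251218601, 23151616125/14251218601, 5689316692/14251218601]
step 2: P' = (I − K·H)·P̄ = [115289288437/28502437202 27555837228/14251218601 29391683071/14251218601; 27555837228/14251218601 22803848634/14251218601 31578611058/14251218601; 29391683071/14251218601 31578611058/14251218601 75851110685/14251218601]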